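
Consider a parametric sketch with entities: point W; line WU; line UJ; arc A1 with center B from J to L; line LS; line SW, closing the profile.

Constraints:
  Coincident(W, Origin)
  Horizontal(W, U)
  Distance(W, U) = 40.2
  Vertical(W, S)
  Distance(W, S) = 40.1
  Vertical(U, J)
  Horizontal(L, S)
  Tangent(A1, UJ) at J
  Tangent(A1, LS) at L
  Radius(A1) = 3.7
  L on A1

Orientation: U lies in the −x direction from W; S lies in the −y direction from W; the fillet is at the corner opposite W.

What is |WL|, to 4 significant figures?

54.22

W is at the origin; W and U share the same y with |WU| = 40.2 and U on the −x side, so U = (-40.20, 0.000). WS is vertical with |WS| = 40.1 and S on the −y side, so S = (0.000, -40.10). The virtual corner opposite W is at (-40.20, -40.10). The tangent condition forces BJ to be normal to UJ and since A1 is tangent to LS there, BL ⟂ LS, with radius 3.7, so the center B sits 3.7 in from both sides at B = (-36.50, -36.40). That places the tangent points at J = (-40.20, -36.40) on UJ and L = (-36.50, -40.10) on LS. Then |WL| = |L − W| = 54.22.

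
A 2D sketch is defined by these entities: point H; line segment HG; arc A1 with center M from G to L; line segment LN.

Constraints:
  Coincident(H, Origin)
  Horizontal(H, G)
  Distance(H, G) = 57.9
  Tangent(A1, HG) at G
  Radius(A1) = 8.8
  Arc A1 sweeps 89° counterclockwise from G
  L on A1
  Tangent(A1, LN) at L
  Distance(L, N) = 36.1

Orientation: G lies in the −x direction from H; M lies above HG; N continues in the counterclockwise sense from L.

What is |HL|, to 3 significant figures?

49.9

H is at the origin; H and G share the same y with |HG| = 57.9 and G on the −x side, so G = (-57.9, 0.00). The tangent condition forces MG to be normal to HG, so M = G + (0, 8.8) = (-57.9, 8.80). On A1, G sits at bearing -90° from M; an 89° counterclockwise sweep puts L at bearing -1°, so L = M + 8.8·(cos -1°, sin -1°) = (-49.1, 8.65). Then |HL| = |L − H| = 49.9.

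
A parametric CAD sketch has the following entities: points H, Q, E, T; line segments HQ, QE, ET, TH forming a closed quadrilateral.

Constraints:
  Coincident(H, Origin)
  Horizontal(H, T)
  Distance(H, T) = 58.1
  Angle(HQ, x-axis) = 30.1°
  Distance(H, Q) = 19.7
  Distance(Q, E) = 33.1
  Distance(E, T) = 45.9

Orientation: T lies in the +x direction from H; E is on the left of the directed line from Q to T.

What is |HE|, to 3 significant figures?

51.1

Checks: |QE| = 33.10 ✓; |ET| = 45.90 ✓.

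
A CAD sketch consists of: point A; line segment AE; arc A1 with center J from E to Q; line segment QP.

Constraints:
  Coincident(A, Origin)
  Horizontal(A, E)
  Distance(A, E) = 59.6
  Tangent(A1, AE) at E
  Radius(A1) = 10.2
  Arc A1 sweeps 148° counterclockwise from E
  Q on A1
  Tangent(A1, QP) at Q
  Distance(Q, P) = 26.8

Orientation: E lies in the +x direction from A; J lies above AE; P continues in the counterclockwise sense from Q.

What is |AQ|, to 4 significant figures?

67.68

A is at the origin; AE is horizontal with |AE| = 59.6 and E on the +x side, so E = (59.60, 0.000). Since A1 is tangent to AE there, JE ⟂ AE, so J = E + (0, 10.2) = (59.60, 10.20). On A1, E sits at bearing -90° from J; a 148° counterclockwise sweep puts Q at bearing 58°, so Q = J + 10.2·(cos 58°, sin 58°) = (65.01, 18.85). Then |AQ| = |Q − A| = 67.68.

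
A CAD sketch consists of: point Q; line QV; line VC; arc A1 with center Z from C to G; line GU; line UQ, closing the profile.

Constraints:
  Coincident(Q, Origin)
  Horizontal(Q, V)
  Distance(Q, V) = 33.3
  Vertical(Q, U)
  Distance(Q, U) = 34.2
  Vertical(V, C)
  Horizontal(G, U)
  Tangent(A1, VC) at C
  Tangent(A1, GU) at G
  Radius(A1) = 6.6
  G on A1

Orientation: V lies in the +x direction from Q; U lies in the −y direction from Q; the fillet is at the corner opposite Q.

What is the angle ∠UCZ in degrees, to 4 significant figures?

11.21°

The virtual corner opposite Q is at (33.30, -34.20). A1 meets VC tangentially, so ZC is at right angles to VC and A1 meets GU tangentially, so ZG is at right angles to GU, with radius 6.6, so the center Z sits 6.6 in from both sides at Z = (26.70, -27.60). That places the tangent points at C = (33.30, -27.60) on VC and G = (26.70, -34.20) on GU. Then cos ∠UCZ = CU·CZ / (|CU||CZ|), giving 11.21°.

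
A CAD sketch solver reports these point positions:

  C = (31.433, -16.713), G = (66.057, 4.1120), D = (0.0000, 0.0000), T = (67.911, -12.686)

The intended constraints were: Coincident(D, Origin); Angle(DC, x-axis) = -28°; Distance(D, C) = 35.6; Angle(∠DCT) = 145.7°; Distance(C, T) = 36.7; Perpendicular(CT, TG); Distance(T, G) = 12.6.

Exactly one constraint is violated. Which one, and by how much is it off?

Distance(T, G) = 12.6 — off by 4.30.

D = (0.00, 0.00) ✓; DC at -28.00° ✓; |DC| = 35.60 ✓; ∠DCT = 145.7° ✓; |CT| = 36.70 ✓; ∠(CT, TG) = 90.00° ✓; |TG| = 16.90 ✗.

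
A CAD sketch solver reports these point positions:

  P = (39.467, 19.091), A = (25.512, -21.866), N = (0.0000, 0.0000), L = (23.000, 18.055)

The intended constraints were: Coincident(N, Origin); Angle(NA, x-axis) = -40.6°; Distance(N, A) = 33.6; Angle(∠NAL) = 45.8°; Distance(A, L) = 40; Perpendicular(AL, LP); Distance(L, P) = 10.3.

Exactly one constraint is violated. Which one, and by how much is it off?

Distance(L, P) = 10.3 — off by 6.20.

N = (0.00, 0.00) ✓; NA at -40.60° ✓; |NA| = 33.60 ✓; ∠NAL = 45.80° ✓; |AL| = 40.00 ✓; ∠(AL, LP) = 90.00° ✓; |LP| = 16.50 ✗.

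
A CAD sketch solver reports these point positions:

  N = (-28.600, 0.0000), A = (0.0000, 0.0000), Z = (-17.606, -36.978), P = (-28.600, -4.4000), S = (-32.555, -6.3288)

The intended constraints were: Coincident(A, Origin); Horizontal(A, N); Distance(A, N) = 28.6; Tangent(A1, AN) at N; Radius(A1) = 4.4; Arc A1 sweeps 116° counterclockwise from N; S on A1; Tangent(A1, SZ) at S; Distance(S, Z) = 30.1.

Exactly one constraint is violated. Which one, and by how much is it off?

Distance(S, Z) = 30.1 — off by 4.00.

A = (0.00, 0.00) ✓; A.y = 0.00, N.y = 0.00 ✓; |AN| = 28.60 ✓; ∠(PN, NA) = 90.00° ✓; |PN| = 4.400 ✓; bearing(P→S) − bearing(P→N) = 116.0° ✓; |PS| = 4.400 ✓; ∠(PS, SZ) = 90.00° ✓; |SZ| = 34.10 ✗.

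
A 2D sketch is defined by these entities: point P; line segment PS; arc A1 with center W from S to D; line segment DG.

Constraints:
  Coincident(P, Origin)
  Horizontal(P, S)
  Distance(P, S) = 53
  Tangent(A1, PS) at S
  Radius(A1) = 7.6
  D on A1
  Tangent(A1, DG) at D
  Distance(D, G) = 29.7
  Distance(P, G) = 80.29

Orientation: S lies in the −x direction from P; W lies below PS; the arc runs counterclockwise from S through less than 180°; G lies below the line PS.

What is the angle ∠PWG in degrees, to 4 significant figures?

143.5°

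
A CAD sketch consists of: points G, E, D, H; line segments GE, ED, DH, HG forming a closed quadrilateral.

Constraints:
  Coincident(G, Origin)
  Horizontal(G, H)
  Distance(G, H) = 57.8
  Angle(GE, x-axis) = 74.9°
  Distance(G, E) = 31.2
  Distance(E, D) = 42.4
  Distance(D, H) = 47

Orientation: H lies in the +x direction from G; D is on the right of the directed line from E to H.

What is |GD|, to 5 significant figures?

17.282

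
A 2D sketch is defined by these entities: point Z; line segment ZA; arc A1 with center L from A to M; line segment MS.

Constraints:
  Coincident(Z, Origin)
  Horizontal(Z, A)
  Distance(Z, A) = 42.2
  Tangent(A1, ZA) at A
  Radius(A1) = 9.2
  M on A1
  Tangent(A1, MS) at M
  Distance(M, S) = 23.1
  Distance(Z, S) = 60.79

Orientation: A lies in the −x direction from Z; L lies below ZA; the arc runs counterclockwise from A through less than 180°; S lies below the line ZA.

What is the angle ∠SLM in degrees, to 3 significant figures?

68.3°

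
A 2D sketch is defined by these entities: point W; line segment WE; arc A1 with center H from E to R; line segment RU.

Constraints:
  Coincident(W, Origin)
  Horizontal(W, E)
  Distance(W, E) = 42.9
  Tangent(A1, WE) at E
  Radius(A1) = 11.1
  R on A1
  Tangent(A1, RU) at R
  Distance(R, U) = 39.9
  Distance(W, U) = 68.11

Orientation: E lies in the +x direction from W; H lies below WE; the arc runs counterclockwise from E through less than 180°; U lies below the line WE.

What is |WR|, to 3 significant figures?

35.2

W is at the origin; WE is horizontal with |WE| = 42.9 and E on the +x side, so E = (42.9, 0.00). Since A1 is tangent to WE there, HE ⟂ WE, so H = E + (0, -11.1) = (42.9, -11.1). Since HR ⟂ RU (tangency), |HU| = √(11.1² + 39.9²) = 41.4 regardless of where R sits on A1. So U lies on both circle(W, 68.11) and circle(H, 41.4); the below-WE intersection is U = (43.4, -52.5). R is the foot of the tangent from U: R = (32.2, -14.2).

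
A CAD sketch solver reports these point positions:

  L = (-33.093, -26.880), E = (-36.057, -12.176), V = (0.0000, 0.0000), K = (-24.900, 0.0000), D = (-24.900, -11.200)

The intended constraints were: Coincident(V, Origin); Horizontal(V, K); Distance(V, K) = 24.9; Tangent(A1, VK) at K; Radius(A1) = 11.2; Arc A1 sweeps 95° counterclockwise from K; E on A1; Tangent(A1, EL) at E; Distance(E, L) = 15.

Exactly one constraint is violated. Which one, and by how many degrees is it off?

Tangent(A1, EL) at E — off by 6.40°.

V = (0.00, 0.00) ✓; V.y = 0.00, K.y = 0.00 ✓; |VK| = 24.90 ✓; ∠(DK, KV) = 90.00° ✓; |DK| = 11.20 ✓; bearing(D→E) − bearing(D→K) = 95.00° ✓; |DE| = 11.20 ✓; ∠(DE, EL) = 83.60° ✗; |EL| = 15.00 ✓.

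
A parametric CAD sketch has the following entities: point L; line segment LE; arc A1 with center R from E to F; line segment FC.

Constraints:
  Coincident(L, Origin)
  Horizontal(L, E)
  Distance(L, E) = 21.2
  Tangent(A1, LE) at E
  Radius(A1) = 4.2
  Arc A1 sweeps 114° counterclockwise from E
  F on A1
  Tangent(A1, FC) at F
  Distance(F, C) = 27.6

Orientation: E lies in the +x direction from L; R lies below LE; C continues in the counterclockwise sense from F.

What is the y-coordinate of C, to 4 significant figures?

-31.12

L is at the origin; L and E share the same y with |LE| = 21.2 and E on the +x side, so E = (21.20, 0.000). Since A1 is tangent to LE there, RE ⟂ LE, so R = E + (0, -4.2) = (21.20, -4.200). On A1, E sits at bearing 90° from R; a 114° counterclockwise sweep puts F at bearing 204°, so F = R + 4.2·(cos 204°, sin 204°) = (17.36, -5.908). The tangent condition forces RF to be normal to FC, so FC runs along (−sin 204°, cos 204°); with |FC| = 27.6, C = (28.59, -31.12). So C.y = -31.12.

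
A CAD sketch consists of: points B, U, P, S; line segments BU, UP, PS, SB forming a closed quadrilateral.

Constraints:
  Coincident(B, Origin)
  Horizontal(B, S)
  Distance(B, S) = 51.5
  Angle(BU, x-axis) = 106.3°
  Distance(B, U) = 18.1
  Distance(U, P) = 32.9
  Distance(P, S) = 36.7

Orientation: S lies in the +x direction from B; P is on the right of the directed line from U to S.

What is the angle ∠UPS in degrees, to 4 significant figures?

116.4°

Checks: |UP| = 32.90 ✓; |PS| = 36.70 ✓.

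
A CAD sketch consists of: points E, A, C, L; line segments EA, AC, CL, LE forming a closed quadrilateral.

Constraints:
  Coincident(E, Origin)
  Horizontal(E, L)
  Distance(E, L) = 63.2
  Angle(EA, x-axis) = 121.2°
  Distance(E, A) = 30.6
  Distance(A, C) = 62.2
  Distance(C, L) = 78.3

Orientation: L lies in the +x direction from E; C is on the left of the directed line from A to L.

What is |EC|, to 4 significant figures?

75.53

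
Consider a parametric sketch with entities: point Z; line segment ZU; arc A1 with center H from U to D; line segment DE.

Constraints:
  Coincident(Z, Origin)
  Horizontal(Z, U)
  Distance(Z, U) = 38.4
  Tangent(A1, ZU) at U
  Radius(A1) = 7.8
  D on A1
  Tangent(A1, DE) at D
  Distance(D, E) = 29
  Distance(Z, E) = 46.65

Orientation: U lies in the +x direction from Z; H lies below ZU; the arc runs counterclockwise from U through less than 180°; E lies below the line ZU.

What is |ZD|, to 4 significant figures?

31.50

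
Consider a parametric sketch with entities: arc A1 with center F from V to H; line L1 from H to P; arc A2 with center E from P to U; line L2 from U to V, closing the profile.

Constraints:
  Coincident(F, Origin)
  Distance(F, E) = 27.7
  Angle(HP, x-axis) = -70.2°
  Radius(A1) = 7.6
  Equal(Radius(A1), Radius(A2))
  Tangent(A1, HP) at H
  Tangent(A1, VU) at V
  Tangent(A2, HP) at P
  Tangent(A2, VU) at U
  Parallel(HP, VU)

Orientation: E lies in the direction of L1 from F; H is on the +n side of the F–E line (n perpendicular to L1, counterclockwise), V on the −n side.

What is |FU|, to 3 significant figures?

28.7

Tangency of A1 to both parallel lines with radius 7.6 puts H and V at F ± 7.6·n: H = (7.15, 2.57), V = (-7.15, -2.57). Equal radii place P and U the same way about E: P = E + 7.6·n = (16.5, -23.5), U = E − 7.6·n = (2.23, -28.6). Then |FU| = |U − F| = 28.7.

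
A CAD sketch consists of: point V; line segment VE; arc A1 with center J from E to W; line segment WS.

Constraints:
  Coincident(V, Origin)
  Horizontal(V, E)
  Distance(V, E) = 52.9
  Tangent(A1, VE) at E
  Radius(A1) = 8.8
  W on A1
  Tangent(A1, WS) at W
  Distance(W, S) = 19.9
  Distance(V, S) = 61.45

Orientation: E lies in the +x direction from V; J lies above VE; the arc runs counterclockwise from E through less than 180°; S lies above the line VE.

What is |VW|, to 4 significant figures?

62.22

Checks: |JW| = 8.800 ✓; ∠(JW, WS) = 90.00° ✓; |WS| = 19.90 ✓; |VS| = 61.45 ✓.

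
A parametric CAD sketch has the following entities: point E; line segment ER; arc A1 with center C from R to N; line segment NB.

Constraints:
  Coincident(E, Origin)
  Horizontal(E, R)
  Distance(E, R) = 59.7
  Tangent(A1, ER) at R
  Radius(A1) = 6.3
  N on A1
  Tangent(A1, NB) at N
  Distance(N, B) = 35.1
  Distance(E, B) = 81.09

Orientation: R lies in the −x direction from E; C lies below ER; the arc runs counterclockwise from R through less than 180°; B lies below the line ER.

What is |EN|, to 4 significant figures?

66.18

Checks: |CN| = 6.300 ✓; ∠(CN, NB) = 90.00° ✓; |NB| = 35.10 ✓; |EB| = 81.09 ✓.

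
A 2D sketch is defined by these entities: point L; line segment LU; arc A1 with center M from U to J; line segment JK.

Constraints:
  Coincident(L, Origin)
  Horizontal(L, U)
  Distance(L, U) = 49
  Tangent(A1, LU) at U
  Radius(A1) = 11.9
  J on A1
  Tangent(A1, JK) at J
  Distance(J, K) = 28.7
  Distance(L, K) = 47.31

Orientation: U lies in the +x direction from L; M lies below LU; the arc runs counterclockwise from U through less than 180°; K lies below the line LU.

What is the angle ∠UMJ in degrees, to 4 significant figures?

74.97°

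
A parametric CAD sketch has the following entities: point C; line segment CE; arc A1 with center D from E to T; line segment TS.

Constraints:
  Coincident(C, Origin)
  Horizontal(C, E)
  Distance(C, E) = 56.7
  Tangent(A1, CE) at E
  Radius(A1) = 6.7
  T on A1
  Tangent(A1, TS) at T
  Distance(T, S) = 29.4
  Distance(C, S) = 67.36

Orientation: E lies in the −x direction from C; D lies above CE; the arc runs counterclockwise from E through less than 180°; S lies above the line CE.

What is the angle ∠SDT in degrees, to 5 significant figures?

77.162°

Checks: ∠(DE, EC) = 90.00° ✓; |DT| = 6.700 ✓; ∠(DT, TS) = 90.00° ✓; |TS| = 29.40 ✓; |CS| = 67.36 ✓.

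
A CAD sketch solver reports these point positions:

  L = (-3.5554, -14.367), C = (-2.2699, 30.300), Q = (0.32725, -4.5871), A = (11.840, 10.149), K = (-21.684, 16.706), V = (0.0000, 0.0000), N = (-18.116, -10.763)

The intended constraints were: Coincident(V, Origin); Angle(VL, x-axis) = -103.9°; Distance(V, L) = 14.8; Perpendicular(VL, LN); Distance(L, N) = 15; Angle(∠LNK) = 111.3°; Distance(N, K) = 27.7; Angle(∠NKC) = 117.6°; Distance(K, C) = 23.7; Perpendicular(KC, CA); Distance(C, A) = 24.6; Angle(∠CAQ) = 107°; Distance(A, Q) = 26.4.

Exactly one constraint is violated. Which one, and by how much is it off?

Distance(A, Q) = 26.4 — off by 7.70.

V = (0.00, 0.00) ✓; VL at -103.9° ✓; |VL| = 14.80 ✓; ∠(VL, LN) = 90.00° ✓; |LN| = 15.00 ✓; ∠LNK = 111.3° ✓; |NK| = 27.70 ✓; ∠NKC = 117.6° ✓; |KC| = 23.70 ✓; ∠(KC, CA) = 90.00° ✓; |CA| = 24.60 ✓; ∠CAQ = 107.0° ✓; |AQ| = 18.70 ✗.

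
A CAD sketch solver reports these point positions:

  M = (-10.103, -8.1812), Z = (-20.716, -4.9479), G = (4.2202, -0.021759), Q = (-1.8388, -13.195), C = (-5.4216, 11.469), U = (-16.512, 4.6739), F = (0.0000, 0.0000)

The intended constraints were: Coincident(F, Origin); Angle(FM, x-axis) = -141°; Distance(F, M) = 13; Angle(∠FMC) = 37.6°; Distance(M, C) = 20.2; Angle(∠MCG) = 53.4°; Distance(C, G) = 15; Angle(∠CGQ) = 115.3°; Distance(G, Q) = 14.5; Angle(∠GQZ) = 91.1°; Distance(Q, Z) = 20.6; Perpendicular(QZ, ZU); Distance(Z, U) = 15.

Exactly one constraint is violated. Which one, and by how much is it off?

Distance(Z, U) = 15 — off by 4.50.

F = (0.00, 0.00) ✓; FM at -141.0° ✓; |FM| = 13.00 ✓; ∠FMC = 37.60° ✓; |MC| = 20.20 ✓; ∠MCG = 53.40° ✓; |CG| = 15.00 ✓; ∠CGQ = 115.3° ✓; |GQ| = 14.50 ✓; ∠GQZ = 91.10° ✓; |QZ| = 20.60 ✓; ∠(QZ, ZU) = 90.00° ✓; |ZU| = 10.50 ✗.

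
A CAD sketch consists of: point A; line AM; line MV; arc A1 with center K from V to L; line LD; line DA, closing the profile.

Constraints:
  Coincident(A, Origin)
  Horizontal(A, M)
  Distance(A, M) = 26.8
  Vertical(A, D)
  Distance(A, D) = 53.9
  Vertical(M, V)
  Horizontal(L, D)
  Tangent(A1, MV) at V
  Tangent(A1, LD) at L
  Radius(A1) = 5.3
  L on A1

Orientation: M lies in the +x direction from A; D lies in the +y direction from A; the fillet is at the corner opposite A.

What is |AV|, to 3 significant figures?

55.5

The virtual corner opposite A is at (26.8, 53.9). The tangent condition forces KV to be normal to MV and tangency of A1 to LD means the radius KL is perpendicular to LD, with radius 5.3, so the center K sits 5.3 in from both sides at K = (21.5, 48.6). That places the tangent points at V = (26.8, 48.6) on MV and L = (21.5, 53.9) on LD. Then |AV| = |V − A| = 55.5.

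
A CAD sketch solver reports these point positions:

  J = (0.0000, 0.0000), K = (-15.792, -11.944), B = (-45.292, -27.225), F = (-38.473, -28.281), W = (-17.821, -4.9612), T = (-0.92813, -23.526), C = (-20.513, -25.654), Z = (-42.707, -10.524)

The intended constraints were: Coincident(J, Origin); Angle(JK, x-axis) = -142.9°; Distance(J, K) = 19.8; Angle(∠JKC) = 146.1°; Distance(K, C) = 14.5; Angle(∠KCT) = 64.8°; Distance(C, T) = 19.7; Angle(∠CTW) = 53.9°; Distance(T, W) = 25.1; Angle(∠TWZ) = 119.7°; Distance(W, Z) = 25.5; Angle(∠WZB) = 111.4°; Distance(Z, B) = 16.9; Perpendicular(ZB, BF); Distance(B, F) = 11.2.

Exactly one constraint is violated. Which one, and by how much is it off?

Distance(B, F) = 11.2 — off by 4.30.

J = (0.00, 0.00) ✓; JK at -142.9° ✓; |JK| = 19.80 ✓; ∠JKC = 146.1° ✓; |KC| = 14.50 ✓; ∠KCT = 64.80° ✓; |CT| = 19.70 ✓; ∠CTW = 53.90° ✓; |TW| = 25.10 ✓; ∠TWZ = 119.7° ✓; |WZ| = 25.50 ✓; ∠WZB = 111.4° ✓; |ZB| = 16.90 ✓; ∠(ZB, BF) = 90.00° ✓; |BF| = 6.900 ✗.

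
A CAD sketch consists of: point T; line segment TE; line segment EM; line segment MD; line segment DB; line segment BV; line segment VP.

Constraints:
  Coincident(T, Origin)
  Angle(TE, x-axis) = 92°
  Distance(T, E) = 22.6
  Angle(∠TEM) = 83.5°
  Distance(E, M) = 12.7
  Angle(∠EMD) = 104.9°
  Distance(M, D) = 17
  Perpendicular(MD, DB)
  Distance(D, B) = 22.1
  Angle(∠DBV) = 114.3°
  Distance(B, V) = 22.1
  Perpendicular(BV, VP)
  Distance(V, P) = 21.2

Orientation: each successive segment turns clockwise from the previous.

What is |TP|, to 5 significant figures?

31.179

T is at the origin; TE runs at 92.0° with length 22.6, so E = (-0.78873, 22.586). ∠TEM = 83.5° gives EM at -4.5000° from the x-axis; with |EM| = 12.7, M = (11.872, 21.590). ∠EMD = 104.9° gives MD at -79.600° from the x-axis; with |MD| = 17.0, D = (14.941, 4.8691). MD ⟂ DB, so DB runs at -169.60°; with |DB| = 22.1, B = (-6.7960, 0.87961). ∠DBV = 114.3° gives BV at 124.70° from the x-axis; with |BV| = 22.1, V = (-19.377, 19.049). BV ⟂ VP, so VP runs at 34.700°; with |VP| = 21.2, P = (-1.9476, 31.118). Then |TP| = |P − T| = 31.179.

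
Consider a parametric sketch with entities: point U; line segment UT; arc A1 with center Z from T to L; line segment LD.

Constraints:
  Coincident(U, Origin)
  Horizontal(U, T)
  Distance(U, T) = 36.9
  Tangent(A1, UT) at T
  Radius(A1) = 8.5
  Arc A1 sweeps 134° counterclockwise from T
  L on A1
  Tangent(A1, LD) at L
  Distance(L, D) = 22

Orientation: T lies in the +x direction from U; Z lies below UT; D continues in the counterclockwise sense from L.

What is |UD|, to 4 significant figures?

55.10

U is at the origin; U and T share the same y with |UT| = 36.9 and T on the +x side, so T = (36.90, 0.000). Since A1 is tangent to UT there, ZT ⟂ UT, so Z = T + (0, -8.5) = (36.90, -8.500). On A1, T sits at bearing 90° from Z; a 134° counterclockwise sweep puts L at bearing 224°, so L = Z + 8.5·(cos 224°, sin 224°) = (30.79, -14.40). The tangent condition forces ZL to be normal to LD, so LD runs along (−sin 224°, cos 224°); with |LD| = 22.0, D = (46.07, -30.23). Then |UD| = |D − U| = 55.10.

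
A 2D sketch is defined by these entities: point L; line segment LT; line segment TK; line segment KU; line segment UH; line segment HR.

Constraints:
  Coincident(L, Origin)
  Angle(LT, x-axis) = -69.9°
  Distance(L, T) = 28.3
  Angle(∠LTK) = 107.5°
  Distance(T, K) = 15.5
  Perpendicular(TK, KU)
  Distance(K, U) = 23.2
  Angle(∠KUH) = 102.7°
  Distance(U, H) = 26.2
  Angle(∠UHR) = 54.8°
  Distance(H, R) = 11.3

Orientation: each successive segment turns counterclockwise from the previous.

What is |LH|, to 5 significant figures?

2.5059

L is at the origin; LT runs at -69.9° with length 28.3, so T = (9.7256, -26.576). ∠LTK = 107.5° gives TK at 2.6000° from the x-axis; with |TK| = 15.5, K = (25.210, -25.873). The perpendicularity gives KU at right angles to TK, so KU runs at 92.600°; with |KU| = 23.2, U = (24.157, -2.6971). ∠KUH = 102.7° gives UH at 169.90° from the x-axis; with |UH| = 26.2, H = (-1.6368, 1.8975). Then |LH| = |H − L| = 2.5059.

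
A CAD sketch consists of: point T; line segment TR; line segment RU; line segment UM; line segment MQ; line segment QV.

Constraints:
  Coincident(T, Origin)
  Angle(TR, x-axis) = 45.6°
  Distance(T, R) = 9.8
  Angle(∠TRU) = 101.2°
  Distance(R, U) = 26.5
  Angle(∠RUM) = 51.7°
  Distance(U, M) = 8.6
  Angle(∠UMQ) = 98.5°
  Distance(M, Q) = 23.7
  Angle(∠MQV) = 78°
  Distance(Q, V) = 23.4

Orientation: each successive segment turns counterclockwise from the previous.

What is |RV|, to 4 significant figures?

27.70

T is at the origin; TR runs at 45.6° with length 9.8, so R = (6.857, 7.002). ∠TRU = 101.2° gives RU at 124.4° from the x-axis; with |RU| = 26.5, U = (-8.115, 28.87). ∠RUM = 51.7° gives UM at -107.3° from the x-axis; with |UM| = 8.6, M = (-10.67, 20.66). ∠UMQ = 98.5° gives MQ at -25.80° from the x-axis; with |MQ| = 23.7, Q = (10.67, 10.34). ∠MQV = 78.0° gives QV at 76.20° from the x-axis; with |QV| = 23.4, V = (16.25, 33.07). Then |RV| = |V − R| = 27.70.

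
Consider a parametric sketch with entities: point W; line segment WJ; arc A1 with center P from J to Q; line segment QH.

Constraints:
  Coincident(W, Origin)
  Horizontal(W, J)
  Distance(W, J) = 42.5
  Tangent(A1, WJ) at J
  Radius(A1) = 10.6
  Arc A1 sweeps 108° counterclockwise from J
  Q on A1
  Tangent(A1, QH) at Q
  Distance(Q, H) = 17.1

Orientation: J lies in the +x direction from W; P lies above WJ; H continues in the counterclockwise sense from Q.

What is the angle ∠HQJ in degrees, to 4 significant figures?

126.0°

W is at the origin; WJ is horizontal with |WJ| = 42.5 and J on the +x side, so J = (42.50, 0.000). The tangent condition forces PJ to be normal to WJ, so P = J + (0, 10.6) = (42.50, 10.60). On A1, J sits at bearing -90° from P; a 108° counterclockwise sweep puts Q at bearing 18°, so Q = P + 10.6·(cos 18°, sin 18°) = (52.58, 13.88). Tangency of A1 to QH means the radius PQ is perpendicular to QH, so QH runs along (−sin 18°, cos 18°); with |QH| = 17.1, H = (47.30, 30.14). Then cos ∠HQJ = QH·QJ / (|QH||QJ|), giving 126.0°.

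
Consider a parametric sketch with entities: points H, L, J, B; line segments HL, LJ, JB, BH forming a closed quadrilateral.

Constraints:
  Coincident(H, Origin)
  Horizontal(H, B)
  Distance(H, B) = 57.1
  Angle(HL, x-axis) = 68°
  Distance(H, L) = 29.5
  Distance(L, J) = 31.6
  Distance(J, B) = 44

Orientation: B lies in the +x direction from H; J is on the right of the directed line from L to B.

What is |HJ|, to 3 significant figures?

13.9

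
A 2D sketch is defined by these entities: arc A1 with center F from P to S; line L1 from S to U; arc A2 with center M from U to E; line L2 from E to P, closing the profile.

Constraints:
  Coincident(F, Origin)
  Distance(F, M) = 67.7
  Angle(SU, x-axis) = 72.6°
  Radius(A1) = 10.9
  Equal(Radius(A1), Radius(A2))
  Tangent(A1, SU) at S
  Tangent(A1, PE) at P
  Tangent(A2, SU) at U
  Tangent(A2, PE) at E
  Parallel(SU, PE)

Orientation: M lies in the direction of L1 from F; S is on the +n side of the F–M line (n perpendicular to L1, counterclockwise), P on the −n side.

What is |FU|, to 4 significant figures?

68.57

The slot axis is L1's direction at 72.6°, so u = (cos 72.6°, sin 72.6°) = (0.2990, 0.9542) and n = (−sin 72.6°, cos 72.6°) = (-0.9542, 0.2990). F is at the origin and M lies 67.7 along u from F, so M = 67.7·u = (20.25, 64.60). Tangency of A1 to both parallel lines with radius 10.9 puts S and P at F ± 10.9·n: S = (-10.40, 3.260), P = (10.40, -3.260). Equal radii place U and E the same way about M: U = M + 10.9·n = (9.844, 67.86), E = M − 10.9·n = (30.65, 61.34). Then |FU| = |U − F| = 68.57.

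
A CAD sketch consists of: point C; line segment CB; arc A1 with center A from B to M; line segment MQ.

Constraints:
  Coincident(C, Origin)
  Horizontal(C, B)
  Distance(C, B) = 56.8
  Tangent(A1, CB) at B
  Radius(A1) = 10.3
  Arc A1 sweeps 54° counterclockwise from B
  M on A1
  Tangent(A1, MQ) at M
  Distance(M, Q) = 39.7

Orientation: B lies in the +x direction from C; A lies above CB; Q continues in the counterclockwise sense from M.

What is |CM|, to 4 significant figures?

65.27

C is at the origin; C and B share the same y with |CB| = 56.8 and B on the +x side, so B = (56.80, 0.000). The tangent condition forces AB to be normal to CB, so A = B + (0, 10.3) = (56.80, 10.30). On A1, B sits at bearing -90° from A; a 54° counterclockwise sweep puts M at bearing -36°, so M = A + 10.3·(cos -36°, sin -36°) = (65.13, 4.246). Then |CM| = |M − C| = 65.27.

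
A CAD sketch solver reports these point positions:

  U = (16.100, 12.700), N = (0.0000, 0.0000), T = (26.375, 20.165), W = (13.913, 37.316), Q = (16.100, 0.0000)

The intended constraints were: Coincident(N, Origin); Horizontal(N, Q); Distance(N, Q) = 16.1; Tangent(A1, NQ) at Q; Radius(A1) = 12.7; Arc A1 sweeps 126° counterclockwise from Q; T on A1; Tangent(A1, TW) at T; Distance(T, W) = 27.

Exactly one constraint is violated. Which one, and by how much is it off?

Distance(T, W) = 27 — off by 5.80.

N = (0.00, 0.00) ✓; N.y = 0.00, Q.y = 0.00 ✓; |NQ| = 16.10 ✓; ∠(UQ, QN) = 90.00° ✓; |UQ| = 12.70 ✓; bearing(U→T) − bearing(U→Q) = 126.0° ✓; |UT| = 12.70 ✓; ∠(UT, TW) = 90.00° ✓; |TW| = 21.20 ✗.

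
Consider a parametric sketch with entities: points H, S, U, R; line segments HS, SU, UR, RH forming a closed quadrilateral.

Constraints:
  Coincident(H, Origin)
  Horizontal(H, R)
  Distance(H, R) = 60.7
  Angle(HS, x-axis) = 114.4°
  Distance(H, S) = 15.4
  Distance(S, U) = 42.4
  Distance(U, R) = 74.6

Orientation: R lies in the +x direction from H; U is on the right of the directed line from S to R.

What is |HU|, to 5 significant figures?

29.525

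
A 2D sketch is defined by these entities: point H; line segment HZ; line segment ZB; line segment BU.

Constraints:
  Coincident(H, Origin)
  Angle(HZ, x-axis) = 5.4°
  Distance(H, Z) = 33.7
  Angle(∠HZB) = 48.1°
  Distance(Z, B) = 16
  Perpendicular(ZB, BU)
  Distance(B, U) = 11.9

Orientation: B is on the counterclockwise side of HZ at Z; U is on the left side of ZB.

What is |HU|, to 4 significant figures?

14.70

H is at the origin; HZ runs at 5.4° with length 33.7, so Z = 33.7·(cos 5.4°, sin 5.4°) = (33.55, 3.171). ∠HZB = 48.1°, so ZB runs at 5.4° + (180° − 48.1°) = 137.3° from the x-axis; with |ZB| = 16.0, B = Z + 16.0·(cos 137.3°, sin 137.3°) = (21.79, 14.02). ZB ⟂ BU; with |BU| = 11.9 on the left of ZB, U = B + 11.9·(-0.6782, -0.7349) = (13.72, 5.277). Then |HU| = |U − H| = 14.70.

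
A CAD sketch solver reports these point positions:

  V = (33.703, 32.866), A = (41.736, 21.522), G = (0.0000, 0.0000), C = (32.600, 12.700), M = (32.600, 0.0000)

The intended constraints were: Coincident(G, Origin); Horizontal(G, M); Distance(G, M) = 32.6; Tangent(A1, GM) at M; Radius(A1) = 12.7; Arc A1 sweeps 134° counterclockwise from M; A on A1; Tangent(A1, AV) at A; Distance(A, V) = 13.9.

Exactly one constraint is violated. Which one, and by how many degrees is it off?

Tangent(A1, AV) at A — off by 8.69°.

G = (0.00, 0.00) ✓; G.y = 0.00, M.y = 0.00 ✓; |GM| = 32.60 ✓; ∠(CM, MG) = 90.00° ✓; |CM| = 12.70 ✓; bearing(C→A) − bearing(C→M) = 134.0° ✓; |CA| = 12.70 ✓; ∠(CA, AV) = 98.69° ✗; |AV| = 13.90 ✓.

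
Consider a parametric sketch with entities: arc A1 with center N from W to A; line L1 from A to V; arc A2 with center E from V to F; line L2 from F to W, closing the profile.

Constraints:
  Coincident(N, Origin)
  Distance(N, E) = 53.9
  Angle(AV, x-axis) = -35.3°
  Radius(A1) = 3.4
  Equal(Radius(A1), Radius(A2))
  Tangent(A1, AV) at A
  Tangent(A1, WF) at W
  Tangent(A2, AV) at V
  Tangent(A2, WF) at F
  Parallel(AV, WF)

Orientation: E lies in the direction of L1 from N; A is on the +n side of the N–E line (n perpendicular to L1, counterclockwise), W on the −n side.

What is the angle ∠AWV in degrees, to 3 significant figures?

82.8°

The slot axis is L1's direction at -35.3°, so u = (cos -35.3°, sin -35.3°) = (0.816, -0.578) and n = (−sin -35.3°, cos -35.3°) = (0.578, 0.816). N is at the origin and E lies 53.9 along u from N, so E = 53.9·u = (44.0, -31.1). Tangency of A1 to both parallel lines with radius 3.4 puts A and W at N ± 3.4·n: A = (1.96, 2.77), W = (-1.96, -2.77). Equal radii place V and F the same way about E: V = E + 3.4·n = (46.0, -28.4), F = E − 3.4·n = (42.0, -33.9). Then cos ∠AWV = WA·WV / (|WA||WV|), giving 82.8°.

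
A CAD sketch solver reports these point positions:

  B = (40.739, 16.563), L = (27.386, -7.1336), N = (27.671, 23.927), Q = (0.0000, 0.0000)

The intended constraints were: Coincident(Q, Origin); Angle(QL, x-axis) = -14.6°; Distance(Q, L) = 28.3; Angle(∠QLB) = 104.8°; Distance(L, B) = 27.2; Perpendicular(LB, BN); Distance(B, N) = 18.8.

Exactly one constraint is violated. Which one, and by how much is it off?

Distance(B, N) = 18.8 — off by 3.80.

Q = (0.00, 0.00) ✓; QL at -14.60° ✓; |QL| = 28.30 ✓; ∠QLB = 104.8° ✓; |LB| = 27.20 ✓; ∠(LB, BN) = 90.00° ✓; |BN| = 15.00 ✗.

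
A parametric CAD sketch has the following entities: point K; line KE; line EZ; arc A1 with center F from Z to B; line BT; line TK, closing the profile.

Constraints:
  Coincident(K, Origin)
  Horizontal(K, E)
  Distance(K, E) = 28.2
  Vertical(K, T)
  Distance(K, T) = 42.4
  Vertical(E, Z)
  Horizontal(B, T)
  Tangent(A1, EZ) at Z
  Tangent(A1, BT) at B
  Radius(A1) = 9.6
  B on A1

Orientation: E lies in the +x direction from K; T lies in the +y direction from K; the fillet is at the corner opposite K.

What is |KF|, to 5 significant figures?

37.707

KT is vertical with |KT| = 42.4 and T on the +y side, so T = (0.0000, 42.400). The virtual corner opposite K is at (28.200, 42.400). Since A1 is tangent to EZ there, FZ ⟂ EZ and since A1 is tangent to BT there, FB ⟂ BT, with radius 9.6, so the center F sits 9.6 in from both sides at F = (18.600, 32.800). Then |KF| = |F − K| = 37.707.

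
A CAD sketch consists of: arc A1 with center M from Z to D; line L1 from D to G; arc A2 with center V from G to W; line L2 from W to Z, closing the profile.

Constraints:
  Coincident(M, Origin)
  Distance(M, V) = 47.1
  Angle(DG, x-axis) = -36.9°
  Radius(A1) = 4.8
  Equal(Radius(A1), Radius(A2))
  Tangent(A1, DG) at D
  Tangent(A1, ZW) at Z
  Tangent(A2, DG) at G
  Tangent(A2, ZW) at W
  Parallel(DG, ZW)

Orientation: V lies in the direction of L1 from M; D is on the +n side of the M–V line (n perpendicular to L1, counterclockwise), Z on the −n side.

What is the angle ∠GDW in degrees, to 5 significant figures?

11.520°

The slot axis is L1's direction at -36.9°, so u = (cos -36.9°, sin -36.9°) = (0.79968, -0.60042) and n = (−sin -36.9°, cos -36.9°) = (0.60042, 0.79968). M is at the origin and V lies 47.1 along u from M, so V = 47.1·u = (37.665, -28.280). Tangency of A1 to both parallel lines with radius 4.8 puts D and Z at M ± 4.8·n: D = (2.8820, 3.8385), Z = (-2.8820, -3.8385). Equal radii place G and W the same way about V: G = V + 4.8·n = (40.547, -24.441), W = V − 4.8·n = (34.783, -32.118). Then cos ∠GDW = DG·DW / (|DG||DW|), giving 11.520°.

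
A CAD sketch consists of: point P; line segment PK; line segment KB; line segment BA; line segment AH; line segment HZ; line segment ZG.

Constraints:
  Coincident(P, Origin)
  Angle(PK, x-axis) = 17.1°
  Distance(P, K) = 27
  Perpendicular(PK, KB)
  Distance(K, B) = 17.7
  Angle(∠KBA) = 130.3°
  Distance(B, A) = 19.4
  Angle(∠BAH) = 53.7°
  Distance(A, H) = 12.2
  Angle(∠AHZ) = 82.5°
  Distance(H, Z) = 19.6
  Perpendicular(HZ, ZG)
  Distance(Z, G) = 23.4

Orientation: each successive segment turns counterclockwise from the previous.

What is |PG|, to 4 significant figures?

51.84

P is at the origin; PK runs at 17.1° with length 27.0, so K = (25.81, 7.939). PK ⟂ KB, so KB runs at 107.1°; with |KB| = 17.7, B = (20.60, 24.86). ∠KBA = 130.3° gives BA at 156.8° from the x-axis; with |BA| = 19.4, A = (2.771, 32.50). ∠BAH = 53.7° gives AH at -76.90° from the x-axis; with |AH| = 12.2, H = (5.536, 20.62). ∠AHZ = 82.5° gives HZ at 20.60° from the x-axis; with |HZ| = 19.6, Z = (23.88, 27.51). The perpendicularity gives ZG at right angles to HZ, so ZG runs at 110.6°; with |ZG| = 23.4, G = (15.65, 49.42). Then |PG| = |G − P| = 51.84.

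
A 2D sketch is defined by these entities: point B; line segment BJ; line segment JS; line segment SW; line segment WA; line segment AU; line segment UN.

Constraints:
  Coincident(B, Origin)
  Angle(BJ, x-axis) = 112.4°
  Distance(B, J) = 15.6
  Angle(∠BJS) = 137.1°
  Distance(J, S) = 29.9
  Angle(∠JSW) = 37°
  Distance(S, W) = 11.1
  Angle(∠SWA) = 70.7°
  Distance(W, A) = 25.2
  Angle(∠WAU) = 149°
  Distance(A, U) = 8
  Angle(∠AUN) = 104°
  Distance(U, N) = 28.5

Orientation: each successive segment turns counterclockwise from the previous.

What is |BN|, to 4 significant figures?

65.89

B is at the origin; BJ runs at 112.4° with length 15.6, so J = (-5.945, 14.42). ∠BJS = 137.1° gives JS at 155.3° from the x-axis; with |JS| = 29.9, S = (-33.11, 26.92). ∠JSW = 37.0° gives SW at -61.70° from the x-axis; with |SW| = 11.1, W = (-27.85, 17.14). ∠SWA = 70.7° gives WA at 47.60° from the x-axis; with |WA| = 25.2, A = (-10.85, 35.75). ∠WAU = 149.0° gives AU at 78.60° from the x-axis; with |AU| = 8.0, U = (-9.273, 43.60). ∠AUN = 104.0° gives UN at 154.6° from the x-axis; with |UN| = 28.5, N = (-35.02, 55.82). Then |BN| = |N − B| = 65.89.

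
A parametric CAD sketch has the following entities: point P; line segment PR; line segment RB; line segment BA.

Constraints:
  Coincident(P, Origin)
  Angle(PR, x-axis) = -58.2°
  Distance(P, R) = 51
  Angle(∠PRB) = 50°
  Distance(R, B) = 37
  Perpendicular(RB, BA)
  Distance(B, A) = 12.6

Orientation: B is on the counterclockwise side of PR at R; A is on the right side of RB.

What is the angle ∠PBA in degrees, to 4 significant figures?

173.8°

P is at the origin; PR runs at -58.2° with length 51.0, so R = 51.0·(cos -58.2°, sin -58.2°) = (26.87, -43.34). ∠PRB = 50.0°, so RB runs at -58.2° + (180° − 50.0°) = 71.80° from the x-axis; with |RB| = 37.0, B = R + 37.0·(cos 71.80°, sin 71.80°) = (38.43, -8.196). RB ⟂ BA; with |BA| = 12.6 on the right of RB, A = B + 12.6·(0.9500, -0.3123) = (50.40, -12.13). Then cos ∠PBA = BP·BA / (|BP||BA|), giving 173.8°.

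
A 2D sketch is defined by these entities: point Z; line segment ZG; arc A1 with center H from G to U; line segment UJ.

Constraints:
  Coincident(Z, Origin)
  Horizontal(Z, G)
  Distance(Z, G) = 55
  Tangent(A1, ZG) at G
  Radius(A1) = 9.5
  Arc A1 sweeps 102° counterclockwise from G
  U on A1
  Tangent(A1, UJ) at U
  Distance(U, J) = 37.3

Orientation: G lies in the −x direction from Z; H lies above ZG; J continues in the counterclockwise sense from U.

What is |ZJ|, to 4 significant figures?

71.82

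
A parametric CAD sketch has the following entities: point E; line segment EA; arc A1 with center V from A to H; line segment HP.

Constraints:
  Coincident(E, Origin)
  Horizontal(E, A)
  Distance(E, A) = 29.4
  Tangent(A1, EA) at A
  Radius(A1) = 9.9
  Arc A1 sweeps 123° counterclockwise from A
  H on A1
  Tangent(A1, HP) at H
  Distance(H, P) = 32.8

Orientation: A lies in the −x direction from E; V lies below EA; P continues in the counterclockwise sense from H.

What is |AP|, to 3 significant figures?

43.9

On A1, A sits at bearing 90° from V; a 123° counterclockwise sweep puts H at bearing 213°, so H = V + 9.9·(cos 213°, sin 213°) = (-37.7, -15.3). Tangency of A1 to HP means the radius VH is perpendicular to HP, so HP runs along (−sin 213°, cos 213°); with |HP| = 32.8, P = (-19.8, -42.8). Then |AP| = |P − A| = 43.9.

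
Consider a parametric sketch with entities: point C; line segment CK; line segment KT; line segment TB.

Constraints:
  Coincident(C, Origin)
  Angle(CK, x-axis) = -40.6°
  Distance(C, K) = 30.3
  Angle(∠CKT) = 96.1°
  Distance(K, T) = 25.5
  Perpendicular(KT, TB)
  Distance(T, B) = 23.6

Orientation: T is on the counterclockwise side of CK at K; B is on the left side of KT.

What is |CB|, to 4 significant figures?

29.45

C is at the origin; CK runs at -40.6° with length 30.3, so K = 30.3·(cos -40.6°, sin -40.6°) = (23.01, -19.72). ∠CKT = 96.1°, so KT runs at -40.6° + (180° − 96.1°) = 43.30° from the x-axis; with |KT| = 25.5, T = K + 25.5·(cos 43.30°, sin 43.30°) = (41.56, -2.230). KT ⟂ TB; with |TB| = 23.6 on the left of KT, B = T + 23.6·(-0.6858, 0.7278) = (25.38, 14.95). Then |CB| = |B − C| = 29.45.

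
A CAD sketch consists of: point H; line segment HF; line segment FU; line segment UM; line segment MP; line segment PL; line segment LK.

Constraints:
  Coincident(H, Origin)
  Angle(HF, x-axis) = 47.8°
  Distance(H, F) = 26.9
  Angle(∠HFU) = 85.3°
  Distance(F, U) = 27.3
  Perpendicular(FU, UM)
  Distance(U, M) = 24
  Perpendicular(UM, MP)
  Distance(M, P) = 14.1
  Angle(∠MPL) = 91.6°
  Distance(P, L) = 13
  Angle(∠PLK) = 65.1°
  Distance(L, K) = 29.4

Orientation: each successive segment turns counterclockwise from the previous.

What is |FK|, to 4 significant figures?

45.82

∠MPL = 91.6° gives PL at 50.90° from the x-axis; with |PL| = 13.0, L = (1.186, 19.01). ∠PLK = 65.1° gives LK at 165.8° from the x-axis; with |LK| = 29.4, K = (-27.32, 26.22). Then |FK| = |K − F| = 45.82.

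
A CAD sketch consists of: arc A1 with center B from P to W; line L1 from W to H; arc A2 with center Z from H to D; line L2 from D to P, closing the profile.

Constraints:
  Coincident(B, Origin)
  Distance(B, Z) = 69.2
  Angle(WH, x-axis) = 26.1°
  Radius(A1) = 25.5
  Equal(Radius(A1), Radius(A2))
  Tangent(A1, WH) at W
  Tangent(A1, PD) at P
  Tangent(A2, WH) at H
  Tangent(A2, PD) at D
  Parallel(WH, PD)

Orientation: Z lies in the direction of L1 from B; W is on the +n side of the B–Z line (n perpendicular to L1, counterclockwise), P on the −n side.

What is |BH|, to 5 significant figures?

73.749

The slot axis is L1's direction at 26.1°, so u = (cos 26.1°, sin 26.1°) = (0.89803, 0.43994) and n = (−sin 26.1°, cos 26.1°) = (-0.43994, 0.89803). B is at the origin and Z lies 69.2 along u from B, so Z = 69.2·u = (62.144, 30.444). Tangency of A1 to both parallel lines with radius 25.5 puts W and P at B ± 25.5·n: W = (-11.218, 22.900), P = (11.218, -22.900). Equal radii place H and D the same way about Z: H = Z + 25.5·n = (50.925, 53.343), D = Z − 25.5·n = (73.362, 7.5441). Then |BH| = |H − B| = 73.749.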